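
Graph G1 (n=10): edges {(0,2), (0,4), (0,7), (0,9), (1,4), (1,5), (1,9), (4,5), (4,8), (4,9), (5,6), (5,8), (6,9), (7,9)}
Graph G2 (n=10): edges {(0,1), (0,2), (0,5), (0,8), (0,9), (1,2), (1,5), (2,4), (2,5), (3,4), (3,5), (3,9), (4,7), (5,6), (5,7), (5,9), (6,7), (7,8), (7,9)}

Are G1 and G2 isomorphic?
No, not isomorphic

The graphs are NOT isomorphic.

Connected components of G1: 2 component(s) with vertex sets [[3], [0, 1, 2, 4, 5, 6, 7, 8, 9]], sizes [1, 9].
Connected components of G2: 1 component(s) with vertex sets [[0, 1, 2, 3, 4, 5, 6, 7, 8, 9]], sizes [10].
The number of connected components (and the multiset of component sizes) is an isomorphism invariant — an isomorphism maps each component of G1 bijectively onto a component of G2. Since G1 has 2 component(s) and G2 has 1, they cannot be isomorphic.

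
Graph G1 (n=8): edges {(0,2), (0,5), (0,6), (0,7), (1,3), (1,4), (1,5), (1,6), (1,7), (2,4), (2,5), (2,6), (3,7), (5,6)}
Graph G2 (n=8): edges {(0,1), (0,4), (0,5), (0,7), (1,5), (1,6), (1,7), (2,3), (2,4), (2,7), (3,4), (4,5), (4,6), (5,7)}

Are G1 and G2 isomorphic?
Yes, isomorphic

The graphs are isomorphic.
One valid mapping φ: V(G1) → V(G2): 0→7, 1→4, 2→1, 3→3, 4→6, 5→5, 6→0, 7→2

Verify φ preserves adjacency — for each edge of G1, its image is an edge of G2:
  (0,2) → (φ(0),φ(2)) = (1,7) ∈ E(G2) ✓
  (0,5) → (φ(0),φ(5)) = (5,7) ∈ E(G2) ✓
  (0,6) → (φ(0),φ(6)) = (0,7) ∈ E(G2) ✓
  (0,7) → (φ(0),φ(7)) = (2,7) ∈ E(G2) ✓
  (1,3) → (φ(1),φ(3)) = (3,4) ∈ E(G2) ✓
  (1,4) → (φ(1),φ(4)) = (4,6) ∈ E(G2) ✓
  (1,5) → (φ(1),φ(5)) = (4,5) ∈ E(G2) ✓
  (1,6) → (φ(1),φ(6)) = (0,4) ∈ E(G2) ✓
  (1,7) → (φ(1),φ(7)) = (2,4) ∈ E(G2) ✓
  (2,4) → (φ(2),φ(4)) = (1,6) ∈ E(G2) ✓
  (2,5) → (φ(2),φ(5)) = (1,5) ∈ E(G2) ✓
  (2,6) → (φ(2),φ(6)) = (0,1) ∈ E(G2) ✓
  (3,7) → (φ(3),φ(7)) = (2,3) ∈ E(G2) ✓
  (5,6) → (φ(5),φ(6)) = (0,5) ∈ E(G2) ✓
All 14 edges of G1 map to edges of G2, and |E(G1)| = |E(G2)| = 14, so φ is a bijection on edges as well as vertices. Hence G1 ≅ G2.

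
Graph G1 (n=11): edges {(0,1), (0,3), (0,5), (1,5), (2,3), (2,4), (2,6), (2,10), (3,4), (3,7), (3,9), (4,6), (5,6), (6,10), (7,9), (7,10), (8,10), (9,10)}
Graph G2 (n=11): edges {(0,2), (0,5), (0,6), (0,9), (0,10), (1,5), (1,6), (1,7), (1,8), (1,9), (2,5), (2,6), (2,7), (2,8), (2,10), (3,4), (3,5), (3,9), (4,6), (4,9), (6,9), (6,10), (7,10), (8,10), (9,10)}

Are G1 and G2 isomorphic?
No, not isomorphic

The graphs are NOT isomorphic.

Counting triangles (3-cliques): G1 has 6, G2 has 13.
Triangle count is an isomorphism invariant, so differing triangle counts rule out isomorphism.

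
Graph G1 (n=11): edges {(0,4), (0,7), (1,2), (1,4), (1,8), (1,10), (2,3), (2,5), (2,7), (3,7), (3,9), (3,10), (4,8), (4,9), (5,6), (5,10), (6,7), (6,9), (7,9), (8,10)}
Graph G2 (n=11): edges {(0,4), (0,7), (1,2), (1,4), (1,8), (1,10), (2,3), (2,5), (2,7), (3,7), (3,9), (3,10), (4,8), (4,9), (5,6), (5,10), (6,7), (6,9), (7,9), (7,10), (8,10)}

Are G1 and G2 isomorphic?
No, not isomorphic

The graphs are NOT isomorphic.

Counting edges: G1 has 20 edge(s); G2 has 21 edge(s).
Edge count is an isomorphism invariant (a bijection on vertices induces a bijection on edges), so differing edge counts rule out isomorphism.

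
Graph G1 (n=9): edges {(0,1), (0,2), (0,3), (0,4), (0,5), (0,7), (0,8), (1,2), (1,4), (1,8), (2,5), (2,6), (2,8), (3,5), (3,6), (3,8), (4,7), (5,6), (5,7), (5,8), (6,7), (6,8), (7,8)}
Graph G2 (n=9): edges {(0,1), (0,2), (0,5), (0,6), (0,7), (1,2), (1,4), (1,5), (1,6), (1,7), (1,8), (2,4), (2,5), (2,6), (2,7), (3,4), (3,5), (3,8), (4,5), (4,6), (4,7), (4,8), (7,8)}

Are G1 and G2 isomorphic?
Yes, isomorphic

The graphs are isomorphic.
One valid mapping φ: V(G1) → V(G2): 0→4, 1→8, 2→7, 3→6, 4→3, 5→2, 6→0, 7→5, 8→1

Verify φ preserves adjacency — for each edge of G1, its image is an edge of G2:
  (0,1) → (φ(0),φ(1)) = (4,8) ∈ E(G2) ✓
  (0,2) → (φ(0),φ(2)) = (4,7) ∈ E(G2) ✓
  (0,3) → (φ(0),φ(3)) = (4,6) ∈ E(G2) ✓
  (0,4) → (φ(0),φ(4)) = (3,4) ∈ E(G2) ✓
  (0,5) → (φ(0),φ(5)) = (2,4) ∈ E(G2) ✓
  (0,7) → (φ(0),φ(7)) = (4,5) ∈ E(G2) ✓
  (0,8) → (φ(0),φ(8)) = (1,4) ∈ E(G2) ✓
  (1,2) → (φ(1),φ(2)) = (7,8) ∈ E(G2) ✓
  (1,4) → (φ(1),φ(4)) = (3,8) ∈ E(G2) ✓
  (1,8) → (φ(1),φ(8)) = (1,8) ∈ E(G2) ✓
  (2,5) → (φ(2),φ(5)) = (2,7) ∈ E(G2) ✓
  (2,6) → (φ(2),φ(6)) = (0,7) ∈ E(G2) ✓
  (2,8) → (φ(2),φ(8)) = (1,7) ∈ E(G2) ✓
  (3,5) → (φ(3),φ(5)) = (2,6) ∈ E(G2) ✓
  (3,6) → (φ(3),φ(6)) = (0,6) ∈ E(G2) ✓
  (3,8) → (φ(3),φ(8)) = (1,6) ∈ E(G2) ✓
  (4,7) → (φ(4),φ(7)) = (3,5) ∈ E(G2) ✓
  (5,6) → (φ(5),φ(6)) = (0,2) ∈ E(G2) ✓
  (5,7) → (φ(5),φ(7)) = (2,5) ∈ E(G2) ✓
  (5,8) → (φ(5),φ(8)) = (1,2) ∈ E(G2) ✓
  (6,7) → (φ(6),φ(7)) = (0,5) ∈ E(G2) ✓
  (6,8) → (φ(6),φ(8)) = (0,1) ∈ E(G2) ✓
  (7,8) → (φ(7),φ(8)) = (1,5) ∈ E(G2) ✓
All 23 edges of G1 map to edges of G2, and |E(G1)| = |E(G2)| = 23, so φ is a bijection on edges as well as vertices. Hence G1 ≅ G2.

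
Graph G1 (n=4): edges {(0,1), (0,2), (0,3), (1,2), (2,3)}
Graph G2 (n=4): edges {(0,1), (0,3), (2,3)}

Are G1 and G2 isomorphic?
No, not isomorphic

The graphs are NOT isomorphic.

Counting edges: G1 has 5 edge(s); G2 has 3 edge(s).
Edge count is an isomorphism invariant (a bijection on vertices induces a bijection on edges), so differing edge counts rule out isomorphism.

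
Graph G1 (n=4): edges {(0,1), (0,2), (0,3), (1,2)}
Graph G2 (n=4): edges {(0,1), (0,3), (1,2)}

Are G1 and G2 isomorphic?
No, not isomorphic

The graphs are NOT isomorphic.

Counting edges: G1 has 4 edge(s); G2 has 3 edge(s).
Edge count is an isomorphism invariant (a bijection on vertices induces a bijection on edges), so differing edge counts rule out isomorphism.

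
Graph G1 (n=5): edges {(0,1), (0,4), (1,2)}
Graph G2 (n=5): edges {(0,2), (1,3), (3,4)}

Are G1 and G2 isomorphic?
No, not isomorphic

The graphs are NOT isomorphic.

Degrees in G1: deg(0)=2, deg(1)=2, deg(2)=1, deg(3)=0, deg(4)=1.
Sorted degree sequence of G1: [2, 2, 1, 1, 0].
Degrees in G2: deg(0)=1, deg(1)=1, deg(2)=1, deg(3)=2, deg(4)=1.
Sorted degree sequence of G2: [2, 1, 1, 1, 1].
The (sorted) degree sequence is an isomorphism invariant, so since G1 and G2 have different degree sequences they cannot be isomorphic.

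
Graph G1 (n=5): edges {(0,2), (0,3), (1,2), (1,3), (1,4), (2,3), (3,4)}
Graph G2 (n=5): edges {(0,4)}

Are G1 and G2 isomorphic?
No, not isomorphic

The graphs are NOT isomorphic.

Connected components of G1: 1 component(s) with vertex sets [[0, 1, 2, 3, 4]], sizes [5].
Connected components of G2: 4 component(s) with vertex sets [[1], [2], [3], [0, 4]], sizes [1, 1, 1, 2].
The number of connected components (and the multiset of component sizes) is an isomorphism invariant — an isomorphism maps each component of G1 bijectively onto a component of G2. Since G1 has 1 component(s) and G2 has 4, they cannot be isomorphic.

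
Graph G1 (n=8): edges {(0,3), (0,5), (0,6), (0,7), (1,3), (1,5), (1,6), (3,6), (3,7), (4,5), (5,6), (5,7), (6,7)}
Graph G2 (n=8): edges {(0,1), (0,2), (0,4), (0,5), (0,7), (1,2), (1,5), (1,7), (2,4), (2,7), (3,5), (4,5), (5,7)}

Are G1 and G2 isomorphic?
Yes, isomorphic

The graphs are isomorphic.
One valid mapping φ: V(G1) → V(G2): 0→7, 1→4, 2→6, 3→2, 4→3, 5→5, 6→0, 7→1

Verify φ preserves adjacency — for each edge of G1, its image is an edge of G2:
  (0,3) → (φ(0),φ(3)) = (2,7) ∈ E(G2) ✓
  (0,5) → (φ(0),φ(5)) = (5,7) ∈ E(G2) ✓
  (0,6) → (φ(0),φ(6)) = (0,7) ∈ E(G2) ✓
  (0,7) → (φ(0),φ(7)) = (1,7) ∈ E(G2) ✓
  (1,3) → (φ(1),φ(3)) = (2,4) ∈ E(G2) ✓
  (1,5) → (φ(1),φ(5)) = (4,5) ∈ E(G2) ✓
  (1,6) → (φ(1),φ(6)) = (0,4) ∈ E(G2) ✓
  (3,6) → (φ(3),φ(6)) = (0,2) ∈ E(G2) ✓
  (3,7) → (φ(3),φ(7)) = (1,2) ∈ E(G2) ✓
  (4,5) → (φ(4),φ(5)) = (3,5) ∈ E(G2) ✓
  (5,6) → (φ(5),φ(6)) = (0,5) ∈ E(G2) ✓
  (5,7) → (φ(5),φ(7)) = (1,5) ∈ E(G2) ✓
  (6,7) → (φ(6),φ(7)) = (0,1) ∈ E(G2) ✓
All 13 edges of G1 map to edges of G2, and |E(G1)| = |E(G2)| = 13, so φ is a bijection on edges as well as vertices. Hence G1 ≅ G2.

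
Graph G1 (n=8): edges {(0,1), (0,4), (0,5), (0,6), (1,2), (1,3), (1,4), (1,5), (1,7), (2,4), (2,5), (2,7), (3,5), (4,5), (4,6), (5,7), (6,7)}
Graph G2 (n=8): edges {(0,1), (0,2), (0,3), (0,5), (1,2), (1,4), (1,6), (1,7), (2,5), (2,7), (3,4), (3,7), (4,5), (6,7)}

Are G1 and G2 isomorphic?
No, not isomorphic

The graphs are NOT isomorphic.

Degrees in G1: deg(0)=4, deg(1)=6, deg(2)=4, deg(3)=2, deg(4)=5, deg(5)=6, deg(6)=3, deg(7)=4.
Sorted degree sequence of G1: [6, 6, 5, 4, 4, 4, 3, 2].
Degrees in G2: deg(0)=4, deg(1)=5, deg(2)=4, deg(3)=3, deg(4)=3, deg(5)=3, deg(6)=2, deg(7)=4.
Sorted degree sequence of G2: [5, 4, 4, 4, 3, 3, 3, 2].
The (sorted) degree sequence is an isomorphism invariant, so since G1 and G2 have different degree sequences they cannot be isomorphic.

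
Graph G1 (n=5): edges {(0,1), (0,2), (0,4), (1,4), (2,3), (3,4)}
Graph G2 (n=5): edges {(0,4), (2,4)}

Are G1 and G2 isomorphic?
No, not isomorphic

The graphs are NOT isomorphic.

Connected components of G1: 1 component(s) with vertex sets [[0, 1, 2, 3, 4]], sizes [5].
Connected components of G2: 3 component(s) with vertex sets [[1], [3], [0, 2, 4]], sizes [1, 1, 3].
The number of connected components (and the multiset of component sizes) is an isomorphism invariant — an isomorphism maps each component of G1 bijectively onto a component of G2. Since G1 has 1 component(s) and G2 has 3, they cannot be isomorphic.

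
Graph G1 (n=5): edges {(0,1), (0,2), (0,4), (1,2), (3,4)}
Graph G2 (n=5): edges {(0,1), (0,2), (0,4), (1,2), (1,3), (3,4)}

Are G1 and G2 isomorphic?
No, not isomorphic

The graphs are NOT isomorphic.

Counting edges: G1 has 5 edge(s); G2 has 6 edge(s).
Edge count is an isomorphism invariant (a bijection on vertices induces a bijection on edges), so differing edge counts rule out isomorphism.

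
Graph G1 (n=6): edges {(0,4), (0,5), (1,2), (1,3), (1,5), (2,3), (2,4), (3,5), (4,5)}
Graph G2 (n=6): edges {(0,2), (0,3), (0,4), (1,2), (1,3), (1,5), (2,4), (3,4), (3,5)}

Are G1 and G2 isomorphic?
Yes, isomorphic

The graphs are isomorphic.
One valid mapping φ: V(G1) → V(G2): 0→5, 1→0, 2→2, 3→4, 4→1, 5→3

Verify φ preserves adjacency — for each edge of G1, its image is an edge of G2:
  (0,4) → (φ(0),φ(4)) = (1,5) ∈ E(G2) ✓
  (0,5) → (φ(0),φ(5)) = (3,5) ∈ E(G2) ✓
  (1,2) → (φ(1),φ(2)) = (0,2) ∈ E(G2) ✓
  (1,3) → (φ(1),φ(3)) = (0,4) ∈ E(G2) ✓
  (1,5) → (φ(1),φ(5)) = (0,3) ∈ E(G2) ✓
  (2,3) → (φ(2),φ(3)) = (2,4) ∈ E(G2) ✓
  (2,4) → (φ(2),φ(4)) = (1,2) ∈ E(G2) ✓
  (3,5) → (φ(3),φ(5)) = (3,4) ∈ E(G2) ✓
  (4,5) → (φ(4),φ(5)) = (1,3) ∈ E(G2) ✓
All 9 edges of G1 map to edges of G2, and |E(G1)| = |E(G2)| = 9, so φ is a bijection on edges as well as vertices. Hence G1 ≅ G2.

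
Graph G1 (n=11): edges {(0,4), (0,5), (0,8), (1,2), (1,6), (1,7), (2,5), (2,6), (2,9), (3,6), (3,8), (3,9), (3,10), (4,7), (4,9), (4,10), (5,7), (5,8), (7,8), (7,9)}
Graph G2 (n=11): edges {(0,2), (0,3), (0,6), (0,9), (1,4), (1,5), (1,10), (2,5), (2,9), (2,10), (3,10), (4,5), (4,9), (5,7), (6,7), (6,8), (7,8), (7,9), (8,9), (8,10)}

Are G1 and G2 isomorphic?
Yes, isomorphic

The graphs are isomorphic.
One valid mapping φ: V(G1) → V(G2): 0→6, 1→4, 2→5, 3→10, 4→0, 5→7, 6→1, 7→9, 8→8, 9→2, 10→3

Verify φ preserves adjacency — for each edge of G1, its image is an edge of G2:
  (0,4) → (φ(0),φ(4)) = (0,6) ∈ E(G2) ✓
  (0,5) → (φ(0),φ(5)) = (6,7) ∈ E(G2) ✓
  (0,8) → (φ(0),φ(8)) = (6,8) ∈ E(G2) ✓
  (1,2) → (φ(1),φ(2)) = (4,5) ∈ E(G2) ✓
  (1,6) → (φ(1),φ(6)) = (1,4) ∈ E(G2) ✓
  (1,7) → (φ(1),φ(7)) = (4,9) ∈ E(G2) ✓
  (2,5) → (φ(2),φ(5)) = (5,7) ∈ E(G2) ✓
  (2,6) → (φ(2),φ(6)) = (1,5) ∈ E(G2) ✓
  (2,9) → (φ(2),φ(9)) = (2,5) ∈ E(G2) ✓
  (3,6) → (φ(3),φ(6)) = (1,10) ∈ E(G2) ✓
  (3,8) → (φ(3),φ(8)) = (8,10) ∈ E(G2) ✓
  (3,9) → (φ(3),φ(9)) = (2,10) ∈ E(G2) ✓
  (3,10) → (φ(3),φ(10)) = (3,10) ∈ E(G2) ✓
  (4,7) → (φ(4),φ(7)) = (0,9) ∈ E(G2) ✓
  (4,9) → (φ(4),φ(9)) = (0,2) ∈ E(G2) ✓
  (4,10) → (φ(4),φ(10)) = (0,3) ∈ E(G2) ✓
  (5,7) → (φ(5),φ(7)) = (7,9) ∈ E(G2) ✓
  (5,8) → (φ(5),φ(8)) = (7,8) ∈ E(G2) ✓
  (7,8) → (φ(7),φ(8)) = (8,9) ∈ E(G2) ✓
  (7,9) → (φ(7),φ(9)) = (2,9) ∈ E(G2) ✓
All 20 edges of G1 map to edges of G2, and |E(G1)| = |E(G2)| = 20, so φ is a bijection on edges as well as vertices. Hence G1 ≅ G2.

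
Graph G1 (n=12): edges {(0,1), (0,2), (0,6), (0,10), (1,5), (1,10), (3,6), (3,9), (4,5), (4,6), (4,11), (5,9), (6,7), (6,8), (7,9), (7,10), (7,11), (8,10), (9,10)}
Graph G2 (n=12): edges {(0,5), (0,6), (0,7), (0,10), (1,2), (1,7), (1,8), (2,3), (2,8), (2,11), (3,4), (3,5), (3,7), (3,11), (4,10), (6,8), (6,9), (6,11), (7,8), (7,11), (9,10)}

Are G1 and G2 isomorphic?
No, not isomorphic

The graphs are NOT isomorphic.

Counting triangles (3-cliques): G1 has 2, G2 has 4.
Triangle count is an isomorphism invariant, so differing triangle counts rule out isomorphism.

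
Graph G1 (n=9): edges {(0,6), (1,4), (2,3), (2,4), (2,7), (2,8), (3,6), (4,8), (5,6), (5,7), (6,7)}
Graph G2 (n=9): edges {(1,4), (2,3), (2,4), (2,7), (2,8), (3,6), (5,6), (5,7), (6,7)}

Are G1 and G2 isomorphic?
No, not isomorphic

The graphs are NOT isomorphic.

Counting edges: G1 has 11 edge(s); G2 has 9 edge(s).
Edge count is an isomorphism invariant (a bijection on vertices induces a bijection on edges), so differing edge counts rule out isomorphism.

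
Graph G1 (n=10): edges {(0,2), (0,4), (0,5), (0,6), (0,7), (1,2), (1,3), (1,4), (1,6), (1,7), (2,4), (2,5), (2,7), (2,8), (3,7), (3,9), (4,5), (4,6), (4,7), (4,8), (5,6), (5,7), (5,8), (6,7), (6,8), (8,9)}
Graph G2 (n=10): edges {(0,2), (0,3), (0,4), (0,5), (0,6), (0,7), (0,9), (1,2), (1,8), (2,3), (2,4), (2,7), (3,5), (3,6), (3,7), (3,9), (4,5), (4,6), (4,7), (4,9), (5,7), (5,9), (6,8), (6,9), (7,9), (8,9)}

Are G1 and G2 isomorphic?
Yes, isomorphic

The graphs are isomorphic.
One valid mapping φ: V(G1) → V(G2): 0→5, 1→6, 2→4, 3→8, 4→0, 5→7, 6→3, 7→9, 8→2, 9→1

Verify φ preserves adjacency — for each edge of G1, its image is an edge of G2:
  (0,2) → (φ(0),φ(2)) = (4,5) ∈ E(G2) ✓
  (0,4) → (φ(0),φ(4)) = (0,5) ∈ E(G2) ✓
  (0,5) → (φ(0),φ(5)) = (5,7) ∈ E(G2) ✓
  (0,6) → (φ(0),φ(6)) = (3,5) ∈ E(G2) ✓
  (0,7) → (φ(0),φ(7)) = (5,9) ∈ E(G2) ✓
  (1,2) → (φ(1),φ(2)) = (4,6) ∈ E(G2) ✓
  (1,3) → (φ(1),φ(3)) = (6,8) ∈ E(G2) ✓
  (1,4) → (φ(1),φ(4)) = (0,6) ∈ E(G2) ✓
  (1,6) → (φ(1),φ(6)) = (3,6) ∈ E(G2) ✓
  (1,7) → (φ(1),φ(7)) = (6,9) ∈ E(G2) ✓
  (2,4) → (φ(2),φ(4)) = (0,4) ∈ E(G2) ✓
  (2,5) → (φ(2),φ(5)) = (4,7) ∈ E(G2) ✓
  (2,7) → (φ(2),φ(7)) = (4,9) ∈ E(G2) ✓
  (2,8) → (φ(2),φ(8)) = (2,4) ∈ E(G2) ✓
  (3,7) → (φ(3),φ(7)) = (8,9) ∈ E(G2) ✓
  (3,9) → (φ(3),φ(9)) = (1,8) ∈ E(G2) ✓
  (4,5) → (φ(4),φ(5)) = (0,7) ∈ E(G2) ✓
  (4,6) → (φ(4),φ(6)) = (0,3) ∈ E(G2) ✓
  (4,7) → (φ(4),φ(7)) = (0,9) ∈ E(G2) ✓
  (4,8) → (φ(4),φ(8)) = (0,2) ∈ E(G2) ✓
  (5,6) → (φ(5),φ(6)) = (3,7) ∈ E(G2) ✓
  (5,7) → (φ(5),φ(7)) = (7,9) ∈ E(G2) ✓
  (5,8) → (φ(5),φ(8)) = (2,7) ∈ E(G2) ✓
  (6,7) → (φ(6),φ(7)) = (3,9) ∈ E(G2) ✓
  (6,8) → (φ(6),φ(8)) = (2,3) ∈ E(G2) ✓
  (8,9) → (φ(8),φ(9)) = (1,2) ∈ E(G2) ✓
All 26 edges of G1 map to edges of G2, and |E(G1)| = |E(G2)| = 26, so φ is a bijection on edges as well as vertices. Hence G1 ≅ G2.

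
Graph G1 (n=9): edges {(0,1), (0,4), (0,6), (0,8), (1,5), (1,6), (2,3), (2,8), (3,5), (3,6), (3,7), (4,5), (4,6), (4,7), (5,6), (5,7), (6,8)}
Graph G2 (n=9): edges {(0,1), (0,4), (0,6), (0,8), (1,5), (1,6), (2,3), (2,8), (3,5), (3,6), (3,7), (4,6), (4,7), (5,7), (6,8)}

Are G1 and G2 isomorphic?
No, not isomorphic

The graphs are NOT isomorphic.

Counting edges: G1 has 17 edge(s); G2 has 15 edge(s).
Edge count is an isomorphism invariant (a bijection on vertices induces a bijection on edges), so differing edge counts rule out isomorphism.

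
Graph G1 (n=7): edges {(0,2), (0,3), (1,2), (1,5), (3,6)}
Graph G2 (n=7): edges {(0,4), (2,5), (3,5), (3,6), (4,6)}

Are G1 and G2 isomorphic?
Yes, isomorphic

The graphs are isomorphic.
One valid mapping φ: V(G1) → V(G2): 0→3, 1→4, 2→6, 3→5, 4→1, 5→0, 6→2

Verify φ preserves adjacency — for each edge of G1, its image is an edge of G2:
  (0,2) → (φ(0),φ(2)) = (3,6) ∈ E(G2) ✓
  (0,3) → (φ(0),φ(3)) = (3,5) ∈ E(G2) ✓
  (1,2) → (φ(1),φ(2)) = (4,6) ∈ E(G2) ✓
  (1,5) → (φ(1),φ(5)) = (0,4) ∈ E(G2) ✓
  (3,6) → (φ(3),φ(6)) = (2,5) ∈ E(G2) ✓
All 5 edges of G1 map to edges of G2, and |E(G1)| = |E(G2)| = 5, so φ is a bijection on edges as well as vertices. Hence G1 ≅ G2.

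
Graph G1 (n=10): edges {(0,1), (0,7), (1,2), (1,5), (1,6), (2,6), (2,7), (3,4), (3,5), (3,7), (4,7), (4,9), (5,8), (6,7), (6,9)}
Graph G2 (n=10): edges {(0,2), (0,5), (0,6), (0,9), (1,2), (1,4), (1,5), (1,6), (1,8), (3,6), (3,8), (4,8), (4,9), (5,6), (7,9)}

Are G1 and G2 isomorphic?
Yes, isomorphic

The graphs are isomorphic.
One valid mapping φ: V(G1) → V(G2): 0→2, 1→0, 2→5, 3→4, 4→8, 5→9, 6→6, 7→1, 8→7, 9→3

Verify φ preserves adjacency — for each edge of G1, its image is an edge of G2:
  (0,1) → (φ(0),φ(1)) = (0,2) ∈ E(G2) ✓
  (0,7) → (φ(0),φ(7)) = (1,2) ∈ E(G2) ✓
  (1,2) → (φ(1),φ(2)) = (0,5) ∈ E(G2) ✓
  (1,5) → (φ(1),φ(5)) = (0,9) ∈ E(G2) ✓
  (1,6) → (φ(1),φ(6)) = (0,6) ∈ E(G2) ✓
  (2,6) → (φ(2),φ(6)) = (5,6) ∈ E(G2) ✓
  (2,7) → (φ(2),φ(7)) = (1,5) ∈ E(G2) ✓
  (3,4) → (φ(3),φ(4)) = (4,8) ∈ E(G2) ✓
  (3,5) → (φ(3),φ(5)) = (4,9) ∈ E(G2) ✓
  (3,7) → (φ(3),φ(7)) = (1,4) ∈ E(G2) ✓
  (4,7) → (φ(4),φ(7)) = (1,8) ∈ E(G2) ✓
  (4,9) → (φ(4),φ(9)) = (3,8) ∈ E(G2) ✓
  (5,8) → (φ(5),φ(8)) = (7,9) ∈ E(G2) ✓
  (6,7) → (φ(6),φ(7)) = (1,6) ∈ E(G2) ✓
  (6,9) → (φ(6),φ(9)) = (3,6) ∈ E(G2) ✓
All 15 edges of G1 map to edges of G2, and |E(G1)| = |E(G2)| = 15, so φ is a bijection on edges as well as vertices. Hence G1 ≅ G2.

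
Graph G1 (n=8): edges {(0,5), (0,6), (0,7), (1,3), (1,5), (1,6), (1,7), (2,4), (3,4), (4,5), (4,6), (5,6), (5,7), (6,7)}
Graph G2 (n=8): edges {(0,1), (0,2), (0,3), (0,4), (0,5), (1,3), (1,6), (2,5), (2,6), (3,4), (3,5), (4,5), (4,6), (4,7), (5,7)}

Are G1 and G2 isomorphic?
No, not isomorphic

The graphs are NOT isomorphic.

Counting triangles (3-cliques): G1 has 8, G2 has 7.
Triangle count is an isomorphism invariant, so differing triangle counts rule out isomorphism.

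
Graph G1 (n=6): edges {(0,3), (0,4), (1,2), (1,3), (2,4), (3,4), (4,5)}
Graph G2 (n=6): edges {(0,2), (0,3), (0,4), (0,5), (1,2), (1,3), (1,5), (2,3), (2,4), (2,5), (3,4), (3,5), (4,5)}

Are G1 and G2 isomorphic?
No, not isomorphic

The graphs are NOT isomorphic.

Degrees in G1: deg(0)=2, deg(1)=2, deg(2)=2, deg(3)=3, deg(4)=4, deg(5)=1.
Sorted degree sequence of G1: [4, 3, 2, 2, 2, 1].
Degrees in G2: deg(0)=4, deg(1)=3, deg(2)=5, deg(3)=5, deg(4)=4, deg(5)=5.
Sorted degree sequence of G2: [5, 5, 5, 4, 4, 3].
The (sorted) degree sequence is an isomorphism invariant, so since G1 and G2 have different degree sequences they cannot be isomorphic.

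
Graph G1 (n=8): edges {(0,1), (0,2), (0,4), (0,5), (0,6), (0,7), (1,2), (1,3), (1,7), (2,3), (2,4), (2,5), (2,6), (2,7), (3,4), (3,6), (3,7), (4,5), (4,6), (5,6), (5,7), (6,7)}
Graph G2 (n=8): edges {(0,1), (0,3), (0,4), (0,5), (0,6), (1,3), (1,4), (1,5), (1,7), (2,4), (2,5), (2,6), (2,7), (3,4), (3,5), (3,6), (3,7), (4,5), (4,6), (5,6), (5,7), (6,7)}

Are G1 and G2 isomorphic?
Yes, isomorphic

The graphs are isomorphic.
One valid mapping φ: V(G1) → V(G2): 0→4, 1→2, 2→5, 3→7, 4→1, 5→0, 6→3, 7→6

Verify φ preserves adjacency — for each edge of G1, its image is an edge of G2:
  (0,1) → (φ(0),φ(1)) = (2,4) ∈ E(G2) ✓
  (0,2) → (φ(0),φ(2)) = (4,5) ∈ E(G2) ✓
  (0,4) → (φ(0),φ(4)) = (1,4) ∈ E(G2) ✓
  (0,5) → (φ(0),φ(5)) = (0,4) ∈ E(G2) ✓
  (0,6) → (φ(0),φ(6)) = (3,4) ∈ E(G2) ✓
  (0,7) → (φ(0),φ(7)) = (4,6) ∈ E(G2) ✓
  (1,2) → (φ(1),φ(2)) = (2,5) ∈ E(G2) ✓
  (1,3) → (φ(1),φ(3)) = (2,7) ∈ E(G2) ✓
  (1,7) → (φ(1),φ(7)) = (2,6) ∈ E(G2) ✓
  (2,3) → (φ(2),φ(3)) = (5,7) ∈ E(G2) ✓
  (2,4) → (φ(2),φ(4)) = (1,5) ∈ E(G2) ✓
  (2,5) → (φ(2),φ(5)) = (0,5) ∈ E(G2) ✓
  (2,6) → (φ(2),φ(6)) = (3,5) ∈ E(G2) ✓
  (2,7) → (φ(2),φ(7)) = (5,6) ∈ E(G2) ✓
  (3,4) → (φ(3),φ(4)) = (1,7) ∈ E(G2) ✓
  (3,6) → (φ(3),φ(6)) = (3,7) ∈ E(G2) ✓
  (3,7) → (φ(3),φ(7)) = (6,7) ∈ E(G2) ✓
  (4,5) → (φ(4),φ(5)) = (0,1) ∈ E(G2) ✓
  (4,6) → (φ(4),φ(6)) = (1,3) ∈ E(G2) ✓
  (5,6) → (φ(5),φ(6)) = (0,3) ∈ E(G2) ✓
  (5,7) → (φ(5),φ(7)) = (0,6) ∈ E(G2) ✓
  (6,7) → (φ(6),φ(7)) = (3,6) ∈ E(G2) ✓
All 22 edges of G1 map to edges of G2, and |E(G1)| = |E(G2)| = 22, so φ is a bijection on edges as well as vertices. Hence G1 ≅ G2.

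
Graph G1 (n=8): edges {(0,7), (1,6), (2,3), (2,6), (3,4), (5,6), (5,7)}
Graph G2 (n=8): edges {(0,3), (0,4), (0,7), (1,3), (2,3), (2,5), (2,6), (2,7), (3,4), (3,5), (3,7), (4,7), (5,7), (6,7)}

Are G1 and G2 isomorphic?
No, not isomorphic

The graphs are NOT isomorphic.

Counting triangles (3-cliques): G1 has 0, G2 has 9.
Triangle count is an isomorphism invariant, so differing triangle counts rule out isomorphism.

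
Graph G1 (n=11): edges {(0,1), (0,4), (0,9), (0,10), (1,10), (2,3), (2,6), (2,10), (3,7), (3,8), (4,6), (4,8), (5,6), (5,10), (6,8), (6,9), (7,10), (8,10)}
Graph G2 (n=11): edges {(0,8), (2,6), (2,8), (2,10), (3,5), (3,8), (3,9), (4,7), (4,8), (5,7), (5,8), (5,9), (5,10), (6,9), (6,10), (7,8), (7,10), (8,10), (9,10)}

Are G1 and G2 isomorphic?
No, not isomorphic

The graphs are NOT isomorphic.

Counting triangles (3-cliques): G1 has 2, G2 has 11.
Triangle count is an isomorphism invariant, so differing triangle counts rule out isomorphism.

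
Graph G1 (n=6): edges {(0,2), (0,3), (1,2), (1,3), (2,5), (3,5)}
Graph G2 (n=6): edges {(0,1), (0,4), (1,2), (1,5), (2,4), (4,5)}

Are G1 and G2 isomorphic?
Yes, isomorphic

The graphs are isomorphic.
One valid mapping φ: V(G1) → V(G2): 0→2, 1→0, 2→1, 3→4, 4→3, 5→5

Verify φ preserves adjacency — for each edge of G1, its image is an edge of G2:
  (0,2) → (φ(0),φ(2)) = (1,2) ∈ E(G2) ✓
  (0,3) → (φ(0),φ(3)) = (2,4) ∈ E(G2) ✓
  (1,2) → (φ(1),φ(2)) = (0,1) ∈ E(G2) ✓
  (1,3) → (φ(1),φ(3)) = (0,4) ∈ E(G2) ✓
  (2,5) → (φ(2),φ(5)) = (1,5) ∈ E(G2) ✓
  (3,5) → (φ(3),φ(5)) = (4,5) ∈ E(G2) ✓
All 6 edges of G1 map to edges of G2, and |E(G1)| = |E(G2)| = 6, so φ is a bijection on edges as well as vertices. Hence G1 ≅ G2.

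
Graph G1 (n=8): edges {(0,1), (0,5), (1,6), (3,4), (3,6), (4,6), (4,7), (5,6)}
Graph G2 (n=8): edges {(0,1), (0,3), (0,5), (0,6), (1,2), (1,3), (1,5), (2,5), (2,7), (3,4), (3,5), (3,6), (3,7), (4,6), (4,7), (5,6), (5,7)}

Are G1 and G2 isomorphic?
No, not isomorphic

The graphs are NOT isomorphic.

Degrees in G1: deg(0)=2, deg(1)=2, deg(2)=0, deg(3)=2, deg(4)=3, deg(5)=2, deg(6)=4, deg(7)=1.
Sorted degree sequence of G1: [4, 3, 2, 2, 2, 2, 1, 0].
Degrees in G2: deg(0)=4, deg(1)=4, deg(2)=3, deg(3)=6, deg(4)=3, deg(5)=6, deg(6)=4, deg(7)=4.
Sorted degree sequence of G2: [6, 6, 4, 4, 4, 4, 3, 3].
The (sorted) degree sequence is an isomorphism invariant, so since G1 and G2 have different degree sequences they cannot be isomorphic.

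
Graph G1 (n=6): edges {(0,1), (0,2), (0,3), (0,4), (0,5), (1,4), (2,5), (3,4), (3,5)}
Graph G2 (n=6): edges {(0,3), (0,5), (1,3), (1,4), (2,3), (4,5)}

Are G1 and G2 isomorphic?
No, not isomorphic

The graphs are NOT isomorphic.

Counting triangles (3-cliques): G1 has 4, G2 has 0.
Triangle count is an isomorphism invariant, so differing triangle counts rule out isomorphism.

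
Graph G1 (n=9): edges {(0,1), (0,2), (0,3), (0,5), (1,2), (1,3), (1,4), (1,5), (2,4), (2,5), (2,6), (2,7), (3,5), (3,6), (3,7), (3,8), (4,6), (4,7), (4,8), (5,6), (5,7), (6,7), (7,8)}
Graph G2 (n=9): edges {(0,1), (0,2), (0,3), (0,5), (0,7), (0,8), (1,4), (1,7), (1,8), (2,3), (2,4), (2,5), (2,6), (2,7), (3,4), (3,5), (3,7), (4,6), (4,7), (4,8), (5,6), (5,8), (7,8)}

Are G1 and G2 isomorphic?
Yes, isomorphic

The graphs are isomorphic.
One valid mapping φ: V(G1) → V(G2): 0→1, 1→8, 2→0, 3→4, 4→5, 5→7, 6→3, 7→2, 8→6

Verify φ preserves adjacency — for each edge of G1, its image is an edge of G2:
  (0,1) → (φ(0),φ(1)) = (1,8) ∈ E(G2) ✓
  (0,2) → (φ(0),φ(2)) = (0,1) ∈ E(G2) ✓
  (0,3) → (φ(0),φ(3)) = (1,4) ∈ E(G2) ✓
  (0,5) → (φ(0),φ(5)) = (1,7) ∈ E(G2) ✓
  (1,2) → (φ(1),φ(2)) = (0,8) ∈ E(G2) ✓
  (1,3) → (φ(1),φ(3)) = (4,8) ∈ E(G2) ✓
  (1,4) → (φ(1),φ(4)) = (5,8) ∈ E(G2) ✓
  (1,5) → (φ(1),φ(5)) = (7,8) ∈ E(G2) ✓
  (2,4) → (φ(2),φ(4)) = (0,5) ∈ E(G2) ✓
  (2,5) → (φ(2),φ(5)) = (0,7) ∈ E(G2) ✓
  (2,6) → (φ(2),φ(6)) = (0,3) ∈ E(G2) ✓
  (2,7) → (φ(2),φ(7)) = (0,2) ∈ E(G2) ✓
  (3,5) → (φ(3),φ(5)) = (4,7) ∈ E(G2) ✓
  (3,6) → (φ(3),φ(6)) = (3,4) ∈ E(G2) ✓
  (3,7) → (φ(3),φ(7)) = (2,4) ∈ E(G2) ✓
  (3,8) → (φ(3),φ(8)) = (4,6) ∈ E(G2) ✓
  (4,6) → (φ(4),φ(6)) = (3,5) ∈ E(G2) ✓
  (4,7) → (φ(4),φ(7)) = (2,5) ∈ E(G2) ✓
  (4,8) → (φ(4),φ(8)) = (5,6) ∈ E(G2) ✓
  (5,6) → (φ(5),φ(6)) = (3,7) ∈ E(G2) ✓
  (5,7) → (φ(5),φ(7)) = (2,7) ∈ E(G2) ✓
  (6,7) → (φ(6),φ(7)) = (2,3) ∈ E(G2) ✓
  (7,8) → (φ(7),φ(8)) = (2,6) ∈ E(G2) ✓
All 23 edges of G1 map to edges of G2, and |E(G1)| = |E(G2)| = 23, so φ is a bijection on edges as well as vertices. Hence G1 ≅ G2.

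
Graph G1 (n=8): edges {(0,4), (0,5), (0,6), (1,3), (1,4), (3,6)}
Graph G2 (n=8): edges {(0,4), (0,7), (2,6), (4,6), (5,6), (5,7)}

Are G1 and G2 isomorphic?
Yes, isomorphic

The graphs are isomorphic.
One valid mapping φ: V(G1) → V(G2): 0→6, 1→7, 2→1, 3→0, 4→5, 5→2, 6→4, 7→3

Verify φ preserves adjacency — for each edge of G1, its image is an edge of G2:
  (0,4) → (φ(0),φ(4)) = (5,6) ∈ E(G2) ✓
  (0,5) → (φ(0),φ(5)) = (2,6) ∈ E(G2) ✓
  (0,6) → (φ(0),φ(6)) = (4,6) ∈ E(G2) ✓
  (1,3) → (φ(1),φ(3)) = (0,7) ∈ E(G2) ✓
  (1,4) → (φ(1),φ(4)) = (5,7) ∈ E(G2) ✓
  (3,6) → (φ(3),φ(6)) = (0,4) ∈ E(G2) ✓
All 6 edges of G1 map to edges of G2, and |E(G1)| = |E(G2)| = 6, so φ is a bijection on edges as well as vertices. Hence G1 ≅ G2.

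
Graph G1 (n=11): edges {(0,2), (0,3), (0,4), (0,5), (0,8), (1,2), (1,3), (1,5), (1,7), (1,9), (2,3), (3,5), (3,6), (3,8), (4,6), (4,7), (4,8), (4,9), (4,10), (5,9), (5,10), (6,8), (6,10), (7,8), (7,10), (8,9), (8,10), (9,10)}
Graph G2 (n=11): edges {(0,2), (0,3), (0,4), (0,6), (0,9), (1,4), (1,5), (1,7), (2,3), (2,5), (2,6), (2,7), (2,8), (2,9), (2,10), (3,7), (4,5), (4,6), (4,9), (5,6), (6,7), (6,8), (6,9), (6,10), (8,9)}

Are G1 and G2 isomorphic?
No, not isomorphic

The graphs are NOT isomorphic.

Counting triangles (3-cliques): G1 has 19, G2 has 17.
Triangle count is an isomorphism invariant, so differing triangle counts rule out isomorphism.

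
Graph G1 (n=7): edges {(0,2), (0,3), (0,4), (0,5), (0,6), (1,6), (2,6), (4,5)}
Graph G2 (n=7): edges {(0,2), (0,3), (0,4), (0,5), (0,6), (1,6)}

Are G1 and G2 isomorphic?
No, not isomorphic

The graphs are NOT isomorphic.

Counting edges: G1 has 8 edge(s); G2 has 6 edge(s).
Edge count is an isomorphism invariant (a bijection on vertices induces a bijection on edges), so differing edge counts rule out isomorphism.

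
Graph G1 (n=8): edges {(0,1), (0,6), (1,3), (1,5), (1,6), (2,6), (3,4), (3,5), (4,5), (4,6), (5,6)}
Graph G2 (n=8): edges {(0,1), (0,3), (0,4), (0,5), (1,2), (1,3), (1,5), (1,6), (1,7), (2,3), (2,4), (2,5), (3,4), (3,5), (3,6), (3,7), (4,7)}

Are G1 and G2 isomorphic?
No, not isomorphic

The graphs are NOT isomorphic.

Degrees in G1: deg(0)=2, deg(1)=4, deg(2)=1, deg(3)=3, deg(4)=3, deg(5)=4, deg(6)=5, deg(7)=0.
Sorted degree sequence of G1: [5, 4, 4, 3, 3, 2, 1, 0].
Degrees in G2: deg(0)=4, deg(1)=6, deg(2)=4, deg(3)=7, deg(4)=4, deg(5)=4, deg(6)=2, deg(7)=3.
Sorted degree sequence of G2: [7, 6, 4, 4, 4, 4, 3, 2].
The (sorted) degree sequence is an isomorphism invariant, so since G1 and G2 have different degree sequences they cannot be isomorphic.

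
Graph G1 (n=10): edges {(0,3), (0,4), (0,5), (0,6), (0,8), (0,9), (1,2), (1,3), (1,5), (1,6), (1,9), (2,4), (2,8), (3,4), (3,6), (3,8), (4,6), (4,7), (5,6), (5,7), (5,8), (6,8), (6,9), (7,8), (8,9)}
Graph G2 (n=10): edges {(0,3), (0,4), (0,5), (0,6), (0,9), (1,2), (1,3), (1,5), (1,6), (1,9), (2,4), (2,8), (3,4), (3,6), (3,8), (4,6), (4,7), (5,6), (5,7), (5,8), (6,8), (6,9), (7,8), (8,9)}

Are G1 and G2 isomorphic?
No, not isomorphic

The graphs are NOT isomorphic.

Counting edges: G1 has 25 edge(s); G2 has 24 edge(s).
Edge count is an isomorphism invariant (a bijection on vertices induces a bijection on edges), so differing edge counts rule out isomorphism.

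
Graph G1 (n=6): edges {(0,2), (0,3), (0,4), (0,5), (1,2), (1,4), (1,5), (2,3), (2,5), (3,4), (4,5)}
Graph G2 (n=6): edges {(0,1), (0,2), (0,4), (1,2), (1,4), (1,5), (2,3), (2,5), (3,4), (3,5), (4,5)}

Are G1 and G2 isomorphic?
Yes, isomorphic

The graphs are isomorphic.
One valid mapping φ: V(G1) → V(G2): 0→5, 1→0, 2→2, 3→3, 4→4, 5→1

Verify φ preserves adjacency — for each edge of G1, its image is an edge of G2:
  (0,2) → (φ(0),φ(2)) = (2,5) ∈ E(G2) ✓
  (0,3) → (φ(0),φ(3)) = (3,5) ∈ E(G2) ✓
  (0,4) → (φ(0),φ(4)) = (4,5) ∈ E(G2) ✓
  (0,5) → (φ(0),φ(5)) = (1,5) ∈ E(G2) ✓
  (1,2) → (φ(1),φ(2)) = (0,2) ∈ E(G2) ✓
  (1,4) → (φ(1),φ(4)) = (0,4) ∈ E(G2) ✓
  (1,5) → (φ(1),φ(5)) = (0,1) ∈ E(G2) ✓
  (2,3) → (φ(2),φ(3)) = (2,3) ∈ E(G2) ✓
  (2,5) → (φ(2),φ(5)) = (1,2) ∈ E(G2) ✓
  (3,4) → (φ(3),φ(4)) = (3,4) ∈ E(G2) ✓
  (4,5) → (φ(4),φ(5)) = (1,4) ∈ E(G2) ✓
All 11 edges of G1 map to edges of G2, and |E(G1)| = |E(G2)| = 11, so φ is a bijection on edges as well as vertices. Hence G1 ≅ G2.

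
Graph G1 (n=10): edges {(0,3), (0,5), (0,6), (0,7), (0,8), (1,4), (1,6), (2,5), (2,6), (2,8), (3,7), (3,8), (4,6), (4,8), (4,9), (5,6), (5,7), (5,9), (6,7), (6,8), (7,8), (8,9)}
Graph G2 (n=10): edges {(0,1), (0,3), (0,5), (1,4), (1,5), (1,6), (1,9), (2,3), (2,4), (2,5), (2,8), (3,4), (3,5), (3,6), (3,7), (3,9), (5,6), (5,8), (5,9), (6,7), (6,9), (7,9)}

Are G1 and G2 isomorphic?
Yes, isomorphic

The graphs are isomorphic.
One valid mapping φ: V(G1) → V(G2): 0→6, 1→8, 2→0, 3→7, 4→2, 5→1, 6→5, 7→9, 8→3, 9→4

Verify φ preserves adjacency — for each edge of G1, its image is an edge of G2:
  (0,3) → (φ(0),φ(3)) = (6,7) ∈ E(G2) ✓
  (0,5) → (φ(0),φ(5)) = (1,6) ∈ E(G2) ✓
  (0,6) → (φ(0),φ(6)) = (5,6) ∈ E(G2) ✓
  (0,7) → (φ(0),φ(7)) = (6,9) ∈ E(G2) ✓
  (0,8) → (φ(0),φ(8)) = (3,6) ∈ E(G2) ✓
  (1,4) → (φ(1),φ(4)) = (2,8) ∈ E(G2) ✓
  (1,6) → (φ(1),φ(6)) = (5,8) ∈ E(G2) ✓
  (2,5) → (φ(2),φ(5)) = (0,1) ∈ E(G2) ✓
  (2,6) → (φ(2),φ(6)) = (0,5) ∈ E(G2) ✓
  (2,8) → (φ(2),φ(8)) = (0,3) ∈ E(G2) ✓
  (3,7) → (φ(3),φ(7)) = (7,9) ∈ E(G2) ✓
  (3,8) → (φ(3),φ(8)) = (3,7) ∈ E(G2) ✓
  (4,6) → (φ(4),φ(6)) = (2,5) ∈ E(G2) ✓
  (4,8) → (φ(4),φ(8)) = (2,3) ∈ E(G2) ✓
  (4,9) → (φ(4),φ(9)) = (2,4) ∈ E(G2) ✓
  (5,6) → (φ(5),φ(6)) = (1,5) ∈ E(G2) ✓
  (5,7) → (φ(5),φ(7)) = (1,9) ∈ E(G2) ✓
  (5,9) → (φ(5),φ(9)) = (1,4) ∈ E(G2) ✓
  (6,7) → (φ(6),φ(7)) = (5,9) ∈ E(G2) ✓
  (6,8) → (φ(6),φ(8)) = (3,5) ∈ E(G2) ✓
  (7,8) → (φ(7),φ(8)) = (3,9) ∈ E(G2) ✓
  (8,9) → (φ(8),φ(9)) = (3,4) ∈ E(G2) ✓
All 22 edges of G1 map to edges of G2, and |E(G1)| = |E(G2)| = 22, so φ is a bijection on edges as well as vertices. Hence G1 ≅ G2.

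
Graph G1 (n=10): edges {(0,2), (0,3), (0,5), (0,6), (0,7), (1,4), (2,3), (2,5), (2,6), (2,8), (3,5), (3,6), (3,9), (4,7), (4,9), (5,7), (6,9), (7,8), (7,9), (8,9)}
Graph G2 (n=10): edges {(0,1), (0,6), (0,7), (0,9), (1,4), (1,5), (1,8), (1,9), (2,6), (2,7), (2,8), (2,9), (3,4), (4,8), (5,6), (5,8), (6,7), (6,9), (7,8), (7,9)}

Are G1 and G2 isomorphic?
Yes, isomorphic

The graphs are isomorphic.
One valid mapping φ: V(G1) → V(G2): 0→7, 1→3, 2→6, 3→9, 4→4, 5→2, 6→0, 7→8, 8→5, 9→1

Verify φ preserves adjacency — for each edge of G1, its image is an edge of G2:
  (0,2) → (φ(0),φ(2)) = (6,7) ∈ E(G2) ✓
  (0,3) → (φ(0),φ(3)) = (7,9) ∈ E(G2) ✓
  (0,5) → (φ(0),φ(5)) = (2,7) ∈ E(G2) ✓
  (0,6) → (φ(0),φ(6)) = (0,7) ∈ E(G2) ✓
  (0,7) → (φ(0),φ(7)) = (7,8) ∈ E(G2) ✓
  (1,4) → (φ(1),φ(4)) = (3,4) ∈ E(G2) ✓
  (2,3) → (φ(2),φ(3)) = (6,9) ∈ E(G2) ✓
  (2,5) → (φ(2),φ(5)) = (2,6) ∈ E(G2) ✓
  (2,6) → (φ(2),φ(6)) = (0,6) ∈ E(G2) ✓
  (2,8) → (φ(2),φ(8)) = (5,6) ∈ E(G2) ✓
  (3,5) → (φ(3),φ(5)) = (2,9) ∈ E(G2) ✓
  (3,6) → (φ(3),φ(6)) = (0,9) ∈ E(G2) ✓
  (3,9) → (φ(3),φ(9)) = (1,9) ∈ E(G2) ✓
  (4,7) → (φ(4),φ(7)) = (4,8) ∈ E(G2) ✓
  (4,9) → (φ(4),φ(9)) = (1,4) ∈ E(G2) ✓
  (5,7) → (φ(5),φ(7)) = (2,8) ∈ E(G2) ✓
  (6,9) → (φ(6),φ(9)) = (0,1) ∈ E(G2) ✓
  (7,8) → (φ(7),φ(8)) = (5,8) ∈ E(G2) ✓
  (7,9) → (φ(7),φ(9)) = (1,8) ∈ E(G2) ✓
  (8,9) → (φ(8),φ(9)) = (1,5) ∈ E(G2) ✓
All 20 edges of G1 map to edges of G2, and |E(G1)| = |E(G2)| = 20, so φ is a bijection on edges as well as vertices. Hence G1 ≅ G2.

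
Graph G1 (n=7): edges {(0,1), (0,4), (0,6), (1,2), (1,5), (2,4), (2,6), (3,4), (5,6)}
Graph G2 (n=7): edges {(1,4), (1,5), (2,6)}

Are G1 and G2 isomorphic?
No, not isomorphic

The graphs are NOT isomorphic.

Connected components of G1: 1 component(s) with vertex sets [[0, 1, 2, 3, 4, 5, 6]], sizes [7].
Connected components of G2: 4 component(s) with vertex sets [[0], [3], [2, 6], [1, 4, 5]], sizes [1, 1, 2, 3].
The number of connected components (and the multiset of component sizes) is an isomorphism invariant — an isomorphism maps each component of G1 bijectively onto a component of G2. Since G1 has 1 component(s) and G2 has 4, they cannot be isomorphic.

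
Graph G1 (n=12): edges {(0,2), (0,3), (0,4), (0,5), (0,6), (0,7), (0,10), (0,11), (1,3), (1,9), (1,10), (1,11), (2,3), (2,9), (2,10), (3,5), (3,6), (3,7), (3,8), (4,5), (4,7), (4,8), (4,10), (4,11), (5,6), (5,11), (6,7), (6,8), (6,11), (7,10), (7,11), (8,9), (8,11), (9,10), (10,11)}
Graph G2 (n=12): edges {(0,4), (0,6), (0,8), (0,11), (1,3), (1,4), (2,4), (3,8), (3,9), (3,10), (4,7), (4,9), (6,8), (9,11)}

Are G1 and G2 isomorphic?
No, not isomorphic

The graphs are NOT isomorphic.

Connected components of G1: 1 component(s) with vertex sets [[0, 1, 2, 3, 4, 5, 6, 7, 8, 9, 10, 11]], sizes [12].
Connected components of G2: 2 component(s) with vertex sets [[5], [0, 1, 2, 3, 4, 6, 7, 8, 9, 10, 11]], sizes [1, 11].
The number of connected components (and the multiset of component sizes) is an isomorphism invariant — an isomorphism maps each component of G1 bijectively onto a component of G2. Since G1 has 1 component(s) and G2 has 2, they cannot be isomorphic.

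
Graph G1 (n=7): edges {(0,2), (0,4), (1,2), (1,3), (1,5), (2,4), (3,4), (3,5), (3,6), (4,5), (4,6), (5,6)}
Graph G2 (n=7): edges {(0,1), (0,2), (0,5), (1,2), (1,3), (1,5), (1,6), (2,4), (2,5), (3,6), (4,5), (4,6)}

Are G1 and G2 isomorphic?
Yes, isomorphic

The graphs are isomorphic.
One valid mapping φ: V(G1) → V(G2): 0→3, 1→4, 2→6, 3→5, 4→1, 5→2, 6→0

Verify φ preserves adjacency — for each edge of G1, its image is an edge of G2:
  (0,2) → (φ(0),φ(2)) = (3,6) ∈ E(G2) ✓
  (0,4) → (φ(0),φ(4)) = (1,3) ∈ E(G2) ✓
  (1,2) → (φ(1),φ(2)) = (4,6) ∈ E(G2) ✓
  (1,3) → (φ(1),φ(3)) = (4,5) ∈ E(G2) ✓
  (1,5) → (φ(1),φ(5)) = (2,4) ∈ E(G2) ✓
  (2,4) → (φ(2),φ(4)) = (1,6) ∈ E(G2) ✓
  (3,4) → (φ(3),φ(4)) = (1,5) ∈ E(G2) ✓
  (3,5) → (φ(3),φ(5)) = (2,5) ∈ E(G2) ✓
  (3,6) → (φ(3),φ(6)) = (0,5) ∈ E(G2) ✓
  (4,5) → (φ(4),φ(5)) = (1,2) ∈ E(G2) ✓
  (4,6) → (φ(4),φ(6)) = (0,1) ∈ E(G2) ✓
  (5,6) → (φ(5),φ(6)) = (0,2) ∈ E(G2) ✓
All 12 edges of G1 map to edges of G2, and |E(G1)| = |E(G2)| = 12, so φ is a bijection on edges as well as vertices. Hence G1 ≅ G2.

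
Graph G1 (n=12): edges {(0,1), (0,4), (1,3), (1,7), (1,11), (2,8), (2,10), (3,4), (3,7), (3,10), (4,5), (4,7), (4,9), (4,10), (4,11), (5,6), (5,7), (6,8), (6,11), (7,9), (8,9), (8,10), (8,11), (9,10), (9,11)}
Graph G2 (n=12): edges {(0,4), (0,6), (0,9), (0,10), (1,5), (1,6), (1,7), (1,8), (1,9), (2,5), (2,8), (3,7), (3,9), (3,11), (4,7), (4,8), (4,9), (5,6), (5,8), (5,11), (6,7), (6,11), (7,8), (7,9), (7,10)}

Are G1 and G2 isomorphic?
Yes, isomorphic

The graphs are isomorphic.
One valid mapping φ: V(G1) → V(G2): 0→10, 1→0, 2→2, 3→4, 4→7, 5→3, 6→11, 7→9, 8→5, 9→1, 10→8, 11→6

Verify φ preserves adjacency — for each edge of G1, its image is an edge of G2:
  (0,1) → (φ(0),φ(1)) = (0,10) ∈ E(G2) ✓
  (0,4) → (φ(0),φ(4)) = (7,10) ∈ E(G2) ✓
  (1,3) → (φ(1),φ(3)) = (0,4) ∈ E(G2) ✓
  (1,7) → (φ(1),φ(7)) = (0,9) ∈ E(G2) ✓
  (1,11) → (φ(1),φ(11)) = (0,6) ∈ E(G2) ✓
  (2,8) → (φ(2),φ(8)) = (2,5) ∈ E(G2) ✓
  (2,10) → (φ(2),φ(10)) = (2,8) ∈ E(G2) ✓
  (3,4) → (φ(3),φ(4)) = (4,7) ∈ E(G2) ✓
  (3,7) → (φ(3),φ(7)) = (4,9) ∈ E(G2) ✓
  (3,10) → (φ(3),φ(10)) = (4,8) ∈ E(G2) ✓
  (4,5) → (φ(4),φ(5)) = (3,7) ∈ E(G2) ✓
  (4,7) → (φ(4),φ(7)) = (7,9) ∈ E(G2) ✓
  (4,9) → (φ(4),φ(9)) = (1,7) ∈ E(G2) ✓
  (4,10) → (φ(4),φ(10)) = (7,8) ∈ E(G2) ✓
  (4,11) → (φ(4),φ(11)) = (6,7) ∈ E(G2) ✓
  (5,6) → (φ(5),φ(6)) = (3,11) ∈ E(G2) ✓
  (5,7) → (φ(5),φ(7)) = (3,9) ∈ E(G2) ✓
  (6,8) → (φ(6),φ(8)) = (5,11) ∈ E(G2) ✓
  (6,11) → (φ(6),φ(11)) = (6,11) ∈ E(G2) ✓
  (7,9) → (φ(7),φ(9)) = (1,9) ∈ E(G2) ✓
  (8,9) → (φ(8),φ(9)) = (1,5) ∈ E(G2) ✓
  (8,10) → (φ(8),φ(10)) = (5,8) ∈ E(G2) ✓
  (8,11) → (φ(8),φ(11)) = (5,6) ∈ E(G2) ✓
  (9,10) → (φ(9),φ(10)) = (1,8) ∈ E(G2) ✓
  (9,11) → (φ(9),φ(11)) = (1,6) ∈ E(G2) ✓
All 25 edges of G1 map to edges of G2, and |E(G1)| = |E(G2)| = 25, so φ is a bijection on edges as well as vertices. Hence G1 ≅ G2.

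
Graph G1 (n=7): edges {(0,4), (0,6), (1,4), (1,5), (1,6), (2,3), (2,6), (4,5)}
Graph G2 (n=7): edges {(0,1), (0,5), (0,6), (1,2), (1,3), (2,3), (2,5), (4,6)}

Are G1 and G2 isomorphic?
Yes, isomorphic

The graphs are isomorphic.
One valid mapping φ: V(G1) → V(G2): 0→5, 1→1, 2→6, 3→4, 4→2, 5→3, 6→0

Verify φ preserves adjacency — for each edge of G1, its image is an edge of G2:
  (0,4) → (φ(0),φ(4)) = (2,5) ∈ E(G2) ✓
  (0,6) → (φ(0),φ(6)) = (0,5) ∈ E(G2) ✓
  (1,4) → (φ(1),φ(4)) = (1,2) ∈ E(G2) ✓
  (1,5) → (φ(1),φ(5)) = (1,3) ∈ E(G2) ✓
  (1,6) → (φ(1),φ(6)) = (0,1) ∈ E(G2) ✓
  (2,3) → (φ(2),φ(3)) = (4,6) ∈ E(G2) ✓
  (2,6) → (φ(2),φ(6)) = (0,6) ∈ E(G2) ✓
  (4,5) → (φ(4),φ(5)) = (2,3) ∈ E(G2) ✓
All 8 edges of G1 map to edges of G2, and |E(G1)| = |E(G2)| = 8, so φ is a bijection on edges as well as vertices. Hence G1 ≅ G2.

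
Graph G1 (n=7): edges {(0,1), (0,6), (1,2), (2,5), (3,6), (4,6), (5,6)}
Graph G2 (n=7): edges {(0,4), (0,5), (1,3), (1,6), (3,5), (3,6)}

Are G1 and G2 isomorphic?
No, not isomorphic

The graphs are NOT isomorphic.

Connected components of G1: 1 component(s) with vertex sets [[0, 1, 2, 3, 4, 5, 6]], sizes [7].
Connected components of G2: 2 component(s) with vertex sets [[2], [0, 1, 3, 4, 5, 6]], sizes [1, 6].
The number of connected components (and the multiset of component sizes) is an isomorphism invariant — an isomorphism maps each component of G1 bijectively onto a component of G2. Since G1 has 1 component(s) and G2 has 2, they cannot be isomorphic.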